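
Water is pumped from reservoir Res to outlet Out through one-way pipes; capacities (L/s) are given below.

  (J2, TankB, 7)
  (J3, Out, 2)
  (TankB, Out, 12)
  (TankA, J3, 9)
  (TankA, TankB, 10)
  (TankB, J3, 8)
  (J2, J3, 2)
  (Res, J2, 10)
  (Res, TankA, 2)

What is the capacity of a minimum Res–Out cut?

Augment Res→J2→TankB→Out: bottleneck 7, flow now 7.
Augment Res→J2→J3→Out: bottleneck 2, flow now 9.
Augment Res→TankA→TankB→Out: bottleneck 2, flow now 11.
No augmenting path remains; maximum flow = 11.
By max-flow min-cut, the minimum cut capacity equals the max flow.
In the residual graph, reachable from Res: {Res, J2}.
Min-cut edges: Res→TankA (2), J2→TankB (7), J2→J3 (2); capacity 2 + 7 + 2 = 11.

11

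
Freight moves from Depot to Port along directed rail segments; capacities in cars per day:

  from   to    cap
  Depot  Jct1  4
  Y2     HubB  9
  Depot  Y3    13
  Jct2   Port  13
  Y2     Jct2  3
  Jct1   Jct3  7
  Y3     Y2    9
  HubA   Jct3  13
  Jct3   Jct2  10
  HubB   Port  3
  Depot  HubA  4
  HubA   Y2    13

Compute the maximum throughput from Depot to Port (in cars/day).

Augment Depot→Jct1→Jct3→Jct2→Port: bottleneck 4, flow now 4.
Augment Depot→Y3→Y2→Jct2→Port: bottleneck 3, flow now 7.
Augment Depot→Y3→Y2→HubB→Port: bottleneck 3, flow now 10.
Augment Depot→HubA→Jct3→Jct2→Port: bottleneck 4, flow now 14.
No augmenting path remains; maximum flow = 14.
In the residual graph, reachable from Depot: {Depot, Y3, Y2, HubB}.
Min-cut edges: Depot→Jct1 (4), Depot→HubA (4), Y2→Jct2 (3), HubB→Port (3); capacity 4 + 4 + 3 + 3 = 14.
This cut is saturated, so no flow can exceed 14.

14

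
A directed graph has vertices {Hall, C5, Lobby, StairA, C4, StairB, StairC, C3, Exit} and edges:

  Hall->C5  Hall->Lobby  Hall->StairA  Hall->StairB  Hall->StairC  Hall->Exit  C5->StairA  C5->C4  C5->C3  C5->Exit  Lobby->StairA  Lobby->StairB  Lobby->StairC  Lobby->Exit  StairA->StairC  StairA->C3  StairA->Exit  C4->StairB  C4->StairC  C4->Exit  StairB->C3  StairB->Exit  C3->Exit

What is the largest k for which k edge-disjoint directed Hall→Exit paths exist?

Assign every edge capacity 1; by Menger, the answer equals the max flow.
Path Hall→Exit (+1); total 1.
Path Hall→C5→Exit (+1); total 2.
Path Hall→Lobby→Exit (+1); total 3.
Path Hall→StairA→Exit (+1); total 4.
Path Hall→StairB→Exit (+1); total 5.
No residual Hall→Exit path; max flow = 5.
Certifying cut of size 5: {Hall→C5, Hall→Exit, Hall→Lobby, Hall→StairA, Hall→StairB}.

5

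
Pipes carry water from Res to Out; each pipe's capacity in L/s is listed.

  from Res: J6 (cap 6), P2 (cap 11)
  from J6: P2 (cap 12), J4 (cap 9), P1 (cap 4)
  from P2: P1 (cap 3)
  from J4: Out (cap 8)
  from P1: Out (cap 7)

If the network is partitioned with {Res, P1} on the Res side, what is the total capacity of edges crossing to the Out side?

Edges leaving {Res, P1}: Res→J6 (6), Res→P2 (11), P1→Out (7).
Cut capacity = 6 + 11 + 7 = 24.

24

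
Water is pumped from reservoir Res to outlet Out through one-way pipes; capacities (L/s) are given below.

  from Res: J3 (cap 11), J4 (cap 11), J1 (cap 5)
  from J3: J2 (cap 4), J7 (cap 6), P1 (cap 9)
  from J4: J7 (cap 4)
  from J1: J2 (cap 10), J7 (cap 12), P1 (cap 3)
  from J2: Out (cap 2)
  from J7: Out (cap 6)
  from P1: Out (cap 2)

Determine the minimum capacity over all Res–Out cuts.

10

Augment Res→J3→J2→Out: bottleneck 2, flow now 2.
Augment Res→J3→J7→Out: bottleneck 6, flow now 8.
Augment Res→J3→P1→Out: bottleneck 2, flow now 10.
No augmenting path remains; maximum flow = 10.
By max-flow min-cut, the minimum cut capacity equals the max flow.
In the residual graph, reachable from Res: {Res, J3, J4, J1, J2, J7, P1}.
Min-cut edges: J2→Out (2), J7→Out (6), P1→Out (2); capacity 2 + 6 + 2 = 10.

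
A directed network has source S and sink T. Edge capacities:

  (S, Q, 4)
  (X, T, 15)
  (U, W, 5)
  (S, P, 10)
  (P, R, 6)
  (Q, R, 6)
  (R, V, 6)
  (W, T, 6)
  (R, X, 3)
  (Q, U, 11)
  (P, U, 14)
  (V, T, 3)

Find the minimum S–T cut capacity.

11

Augment S→P→R→V→T: bottleneck 3, flow now 3.
Augment S→P→R→X→T: bottleneck 3, flow now 6.
Augment S→P→U→W→T: bottleneck 4, flow now 10.
Augment S→Q→U→W→T: bottleneck 1, flow now 11.
No augmenting path remains; maximum flow = 11.
By max-flow min-cut, the minimum cut capacity equals the max flow.
In the residual graph, reachable from S: {S, P, Q, R, U, V}.
Min-cut edges: R→X (3), U→W (5), V→T (3); capacity 3 + 5 + 3 = 11.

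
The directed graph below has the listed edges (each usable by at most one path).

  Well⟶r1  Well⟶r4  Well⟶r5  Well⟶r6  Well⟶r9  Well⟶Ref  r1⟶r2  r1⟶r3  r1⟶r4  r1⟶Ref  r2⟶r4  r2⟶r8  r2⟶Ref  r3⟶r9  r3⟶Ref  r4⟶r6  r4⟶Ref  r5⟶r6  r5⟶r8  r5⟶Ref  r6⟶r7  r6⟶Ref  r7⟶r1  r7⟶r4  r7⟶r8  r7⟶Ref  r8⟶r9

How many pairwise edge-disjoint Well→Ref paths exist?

Assign every edge capacity 1; by Menger, the answer equals the max flow.
Path Well→Ref (+1); total 1.
Path Well→r1→Ref (+1); total 2.
Path Well→r4→Ref (+1); total 3.
Path Well→r5→Ref (+1); total 4.
Path Well→r6→Ref (+1); total 5.
No residual Well→Ref path; max flow = 5.
Certifying cut of size 5: {Well→Ref, Well→r1, Well→r4, Well→r5, Well→r6}.

5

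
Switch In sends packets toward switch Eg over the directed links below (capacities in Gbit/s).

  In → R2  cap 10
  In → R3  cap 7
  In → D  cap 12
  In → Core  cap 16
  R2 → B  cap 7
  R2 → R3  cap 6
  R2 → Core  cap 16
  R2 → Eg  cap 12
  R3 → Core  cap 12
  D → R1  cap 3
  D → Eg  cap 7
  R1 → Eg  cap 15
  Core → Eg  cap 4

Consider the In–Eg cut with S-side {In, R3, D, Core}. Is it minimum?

Yes — it is a minimum cut (capacity 24).

Given cut capacity: 10 + 3 + 7 + 4 = 24.
Augment In→R2→Eg: bottleneck 10, flow now 10.
Augment In→D→Eg: bottleneck 7, flow now 17.
Augment In→Core→Eg: bottleneck 4, flow now 21.
Augment In→D→R1→Eg: bottleneck 3, flow now 24.
No augmenting path remains; maximum flow = 24.
Cut capacity 24 equals the max flow, so it is a minimum cut.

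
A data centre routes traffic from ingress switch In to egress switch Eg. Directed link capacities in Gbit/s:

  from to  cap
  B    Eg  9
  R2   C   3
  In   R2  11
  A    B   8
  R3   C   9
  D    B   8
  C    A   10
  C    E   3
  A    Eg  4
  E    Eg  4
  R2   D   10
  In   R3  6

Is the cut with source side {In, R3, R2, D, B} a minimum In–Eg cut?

Given cut capacity: 9 + 3 + 9 = 21.
Augment In→R3→C→E→Eg: bottleneck 3, flow now 3.
Augment In→R3→C→A→Eg: bottleneck 3, flow now 6.
Augment In→R2→C→A→Eg: bottleneck 1, flow now 7.
Augment In→R2→D→B→Eg: bottleneck 8, flow now 15.
Augment In→R2→C→A→B→Eg: bottleneck 1, flow now 16.
No augmenting path remains; maximum flow = 16.
In the residual graph, reachable from In: {In, R3, R2, C, D, B, A}.
Min-cut edges: C→E (3), B→Eg (9), A→Eg (4); capacity 3 + 9 + 4 = 16.
Cut capacity 21 exceeds the max flow 16, so it is not minimum.

No — its capacity is 21, but the minimum cut has capacity 16.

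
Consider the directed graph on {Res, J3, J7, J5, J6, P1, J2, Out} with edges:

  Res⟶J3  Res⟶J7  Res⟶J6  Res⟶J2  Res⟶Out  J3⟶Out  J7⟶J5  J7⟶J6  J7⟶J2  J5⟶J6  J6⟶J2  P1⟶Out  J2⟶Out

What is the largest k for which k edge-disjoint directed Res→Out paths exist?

3

Assign every edge capacity 1; by Menger, the answer equals the max flow.
Path Res→Out (+1); total 1.
Path Res→J3→Out (+1); total 2.
Path Res→J2→Out (+1); total 3.
No residual Res→Out path; max flow = 3.
Certifying cut of size 3: {J2→Out, Res→J3, Res→Out}.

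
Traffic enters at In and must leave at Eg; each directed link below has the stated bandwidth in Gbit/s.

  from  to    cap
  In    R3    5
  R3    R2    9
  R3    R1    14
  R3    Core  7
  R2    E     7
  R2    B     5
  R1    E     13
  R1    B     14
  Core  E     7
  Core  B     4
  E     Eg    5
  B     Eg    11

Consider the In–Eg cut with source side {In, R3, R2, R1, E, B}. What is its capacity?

Edges leaving {In, R3, R2, R1, E, B}: R3→Core (7), E→Eg (5), B→Eg (11).
Cut capacity = 7 + 5 + 11 = 23.

23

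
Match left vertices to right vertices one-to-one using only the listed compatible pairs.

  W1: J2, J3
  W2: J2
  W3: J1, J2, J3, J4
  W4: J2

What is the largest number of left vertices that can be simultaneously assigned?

3

Unit-capacity flow: source→left, listed edges, right→sink; max matching = max flow.
Augmenting path W1→J2 (+1); matched 1.
Augmenting path W3→J1 (+1); matched 2.
Augmenting path W2→J2→W1→J3 (+1); matched 3.
No augmenting path remains; maximum matching = 3.
König certificate: {W1, W3, J2} is a vertex cover of size 3 (every listed pair touches it), so no matching can be larger.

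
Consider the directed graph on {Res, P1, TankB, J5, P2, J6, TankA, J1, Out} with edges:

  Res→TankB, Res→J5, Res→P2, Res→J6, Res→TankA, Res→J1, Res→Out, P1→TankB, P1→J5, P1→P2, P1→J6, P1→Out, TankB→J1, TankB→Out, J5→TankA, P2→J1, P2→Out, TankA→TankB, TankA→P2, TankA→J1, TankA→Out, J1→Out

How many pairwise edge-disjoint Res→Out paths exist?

Assign every edge capacity 1; by Menger, the answer equals the max flow.
Path Res→Out (+1); total 1.
Path Res→TankB→Out (+1); total 2.
Path Res→P2→Out (+1); total 3.
Path Res→TankA→Out (+1); total 4.
Path Res→J1→Out (+1); total 5.
No residual Res→Out path; max flow = 5.
Certifying cut of size 5: {J1→Out, P2→Out, Res→Out, TankA→Out, TankB→Out}.

5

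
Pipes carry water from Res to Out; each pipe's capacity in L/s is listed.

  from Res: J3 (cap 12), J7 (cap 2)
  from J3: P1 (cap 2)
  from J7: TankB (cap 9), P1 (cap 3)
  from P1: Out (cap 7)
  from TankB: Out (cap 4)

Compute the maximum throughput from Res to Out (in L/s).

Augment Res→J3→P1→Out: bottleneck 2, flow now 2.
Augment Res→J7→P1→Out: bottleneck 2, flow now 4.
No augmenting path remains; maximum flow = 4.
In the residual graph, reachable from Res: {Res, J3}.
Min-cut edges: Res→J7 (2), J3→P1 (2); capacity 2 + 2 = 4.
This cut is saturated, so no flow can exceed 4.

4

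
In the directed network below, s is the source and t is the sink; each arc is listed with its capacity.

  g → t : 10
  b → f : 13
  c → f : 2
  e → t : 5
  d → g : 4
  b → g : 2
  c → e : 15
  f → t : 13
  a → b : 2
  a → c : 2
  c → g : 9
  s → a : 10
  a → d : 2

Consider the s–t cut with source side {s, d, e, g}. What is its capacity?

25

Edges leaving {s, d, e, g}: s→a (10), e→t (5), g→t (10).
Cut capacity = 10 + 5 + 10 = 25.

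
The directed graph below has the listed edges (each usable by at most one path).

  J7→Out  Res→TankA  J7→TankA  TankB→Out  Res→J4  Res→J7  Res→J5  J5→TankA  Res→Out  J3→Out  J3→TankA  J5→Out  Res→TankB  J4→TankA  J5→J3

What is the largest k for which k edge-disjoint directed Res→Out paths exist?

Assign every edge capacity 1; by Menger, the answer equals the max flow.
Path Res→Out (+1); total 1.
Path Res→TankB→Out (+1); total 2.
Path Res→J5→Out (+1); total 3.
Path Res→J7→Out (+1); total 4.
No residual Res→Out path; max flow = 4.
Certifying cut of size 4: {Res→J5, Res→J7, Res→Out, Res→TankB}.

4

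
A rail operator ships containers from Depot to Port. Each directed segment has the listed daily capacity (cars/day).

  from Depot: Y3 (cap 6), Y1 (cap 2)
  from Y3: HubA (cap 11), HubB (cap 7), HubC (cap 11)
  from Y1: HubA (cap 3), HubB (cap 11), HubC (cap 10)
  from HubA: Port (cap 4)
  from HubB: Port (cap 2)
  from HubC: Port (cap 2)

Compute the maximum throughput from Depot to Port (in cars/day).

8

Augment Depot→Y3→HubA→Port: bottleneck 4, flow now 4.
Augment Depot→Y3→HubB→Port: bottleneck 2, flow now 6.
Augment Depot→Y1→HubC→Port: bottleneck 2, flow now 8.
No augmenting path remains; maximum flow = 8.
In the residual graph, reachable from Depot: {Depot}.
Min-cut edges: Depot→Y3 (6), Depot→Y1 (2); capacity 6 + 2 = 8.
This cut is saturated, so no flow can exceed 8.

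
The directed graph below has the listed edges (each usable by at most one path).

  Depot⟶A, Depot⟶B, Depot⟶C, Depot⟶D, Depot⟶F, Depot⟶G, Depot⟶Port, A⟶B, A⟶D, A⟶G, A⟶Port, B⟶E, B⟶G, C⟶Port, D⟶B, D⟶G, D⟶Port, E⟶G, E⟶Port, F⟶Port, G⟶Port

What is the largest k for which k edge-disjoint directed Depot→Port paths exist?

7

Assign every edge capacity 1; by Menger, the answer equals the max flow.
Path Depot→Port (+1); total 1.
Path Depot→A→Port (+1); total 2.
Path Depot→C→Port (+1); total 3.
Path Depot→D→Port (+1); total 4.
Path Depot→F→Port (+1); total 5.
Path Depot→G→Port (+1); total 6.
Path Depot→B→E→Port (+1); total 7.
No residual Depot→Port path; max flow = 7.
Certifying cut of size 7: {Depot→A, Depot→B, Depot→C, Depot→D, Depot→F, Depot→G, Depot→Port}.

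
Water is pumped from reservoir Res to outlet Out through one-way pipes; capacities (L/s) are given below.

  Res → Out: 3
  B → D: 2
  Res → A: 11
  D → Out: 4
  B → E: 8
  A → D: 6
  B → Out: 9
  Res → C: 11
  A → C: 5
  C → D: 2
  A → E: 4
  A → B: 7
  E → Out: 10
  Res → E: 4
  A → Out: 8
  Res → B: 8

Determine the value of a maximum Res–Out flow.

28

Augment Res→Out: bottleneck 3, flow now 3.
Augment Res→A→Out: bottleneck 8, flow now 11.
Augment Res→B→Out: bottleneck 8, flow now 19.
Augment Res→E→Out: bottleneck 4, flow now 23.
Augment Res→A→B→Out: bottleneck 1, flow now 24.
Augment Res→A→D→Out: bottleneck 2, flow now 26.
Augment Res→C→D→Out: bottleneck 2, flow now 28.
No augmenting path remains; maximum flow = 28.
In the residual graph, reachable from Res: {Res, C}.
Min-cut edges: Res→A (11), Res→B (8), Res→E (4), Res→Out (3), C→D (2); capacity 11 + 8 + 4 + 3 + 2 = 28.
This cut is saturated, so no flow can exceed 28.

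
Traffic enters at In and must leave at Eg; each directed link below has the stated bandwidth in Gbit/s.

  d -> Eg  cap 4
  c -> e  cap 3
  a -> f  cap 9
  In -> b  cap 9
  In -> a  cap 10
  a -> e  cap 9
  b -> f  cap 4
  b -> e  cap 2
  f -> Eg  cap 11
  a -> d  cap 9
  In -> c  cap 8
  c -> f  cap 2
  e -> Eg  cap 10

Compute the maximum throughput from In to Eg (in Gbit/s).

21

Augment In→a→d→Eg: bottleneck 4, flow now 4.
Augment In→a→e→Eg: bottleneck 6, flow now 10.
Augment In→b→e→Eg: bottleneck 2, flow now 12.
Augment In→b→f→Eg: bottleneck 4, flow now 16.
Augment In→c→e→Eg: bottleneck 2, flow now 18.
Augment In→c→f→Eg: bottleneck 2, flow now 20.
Augment In→c→e→a→f→Eg: bottleneck 1, flow now 21. (uses reverse residual edge)
No augmenting path remains; maximum flow = 21.
In the residual graph, reachable from In: {In, b, c}.
Min-cut edges: In→a (10), b→e (2), b→f (4), c→e (3), c→f (2); capacity 10 + 2 + 4 + 3 + 2 = 21.
This cut is saturated, so no flow can exceed 21.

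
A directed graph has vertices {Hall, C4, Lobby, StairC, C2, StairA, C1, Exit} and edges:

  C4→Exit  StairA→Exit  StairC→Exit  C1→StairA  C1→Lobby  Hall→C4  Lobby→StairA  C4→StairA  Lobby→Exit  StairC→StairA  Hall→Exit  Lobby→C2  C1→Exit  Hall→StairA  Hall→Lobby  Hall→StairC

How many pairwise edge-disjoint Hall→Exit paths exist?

Assign every edge capacity 1; by Menger, the answer equals the max flow.
Path Hall→Exit (+1); total 1.
Path Hall→C4→Exit (+1); total 2.
Path Hall→Lobby→Exit (+1); total 3.
Path Hall→StairC→Exit (+1); total 4.
Path Hall→StairA→Exit (+1); total 5.
No residual Hall→Exit path; max flow = 5.
Certifying cut of size 5: {Hall→C4, Hall→Exit, Hall→Lobby, Hall→StairA, Hall→StairC}.

5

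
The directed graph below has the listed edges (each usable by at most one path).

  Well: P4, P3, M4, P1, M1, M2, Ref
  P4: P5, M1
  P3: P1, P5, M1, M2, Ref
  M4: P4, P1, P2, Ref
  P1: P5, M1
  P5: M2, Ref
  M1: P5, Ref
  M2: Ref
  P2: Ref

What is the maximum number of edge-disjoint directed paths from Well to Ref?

6

Assign every edge capacity 1; by Menger, the answer equals the max flow.
Path Well→Ref (+1); total 1.
Path Well→P3→Ref (+1); total 2.
Path Well→M4→Ref (+1); total 3.
Path Well→M1→Ref (+1); total 4.
Path Well→M2→Ref (+1); total 5.
Path Well→P4→P5→Ref (+1); total 6.
No residual Well→Ref path; max flow = 6.
Certifying cut of size 6: {M1→Ref, M2→Ref, P5→Ref, Well→M4, Well→P3, Well→Ref}.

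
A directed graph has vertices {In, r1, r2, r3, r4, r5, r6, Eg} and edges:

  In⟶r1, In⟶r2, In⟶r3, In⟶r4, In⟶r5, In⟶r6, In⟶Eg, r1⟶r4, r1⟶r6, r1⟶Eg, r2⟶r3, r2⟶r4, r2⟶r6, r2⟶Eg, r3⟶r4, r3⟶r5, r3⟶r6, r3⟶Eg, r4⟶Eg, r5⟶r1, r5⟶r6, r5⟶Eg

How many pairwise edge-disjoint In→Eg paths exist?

6

Assign every edge capacity 1; by Menger, the answer equals the max flow.
Path In→Eg (+1); total 1.
Path In→r1→Eg (+1); total 2.
Path In→r2→Eg (+1); total 3.
Path In→r3→Eg (+1); total 4.
Path In→r4→Eg (+1); total 5.
Path In→r5→Eg (+1); total 6.
No residual In→Eg path; max flow = 6.
Certifying cut of size 6: {In→Eg, In→r1, In→r2, In→r3, In→r4, In→r5}.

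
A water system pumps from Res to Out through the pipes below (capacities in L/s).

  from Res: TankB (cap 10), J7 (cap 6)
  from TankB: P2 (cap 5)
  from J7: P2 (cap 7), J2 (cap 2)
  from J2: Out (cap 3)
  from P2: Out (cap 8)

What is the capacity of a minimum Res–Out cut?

Augment Res→TankB→P2→Out: bottleneck 5, flow now 5.
Augment Res→J7→J2→Out: bottleneck 2, flow now 7.
Augment Res→J7→P2→Out: bottleneck 3, flow now 10.
No augmenting path remains; maximum flow = 10.
By max-flow min-cut, the minimum cut capacity equals the max flow.
In the residual graph, reachable from Res: {Res, TankB, J7, P2}.
Min-cut edges: J7→J2 (2), P2→Out (8); capacity 2 + 8 = 10.

10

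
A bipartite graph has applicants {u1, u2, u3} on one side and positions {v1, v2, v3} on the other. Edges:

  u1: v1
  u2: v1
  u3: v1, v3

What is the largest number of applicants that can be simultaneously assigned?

2

Unit-capacity flow: source→left, listed edges, right→sink; max matching = max flow.
Augmenting path u1→v1 (+1); matched 1.
Augmenting path u3→v3 (+1); matched 2.
No augmenting path remains; maximum matching = 2.
König certificate: {u3, v1} is a vertex cover of size 2 (every listed pair touches it), so no matching can be larger.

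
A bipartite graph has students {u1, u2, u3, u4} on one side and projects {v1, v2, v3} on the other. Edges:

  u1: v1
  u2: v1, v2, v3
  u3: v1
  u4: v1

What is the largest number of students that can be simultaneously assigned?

Unit-capacity flow: source→left, listed edges, right→sink; max matching = max flow.
Augmenting path u1→v1 (+1); matched 1.
Augmenting path u2→v2 (+1); matched 2.
No augmenting path remains; maximum matching = 2.
König certificate: {u2, v1} is a vertex cover of size 2 (every listed pair touches it), so no matching can be larger.

2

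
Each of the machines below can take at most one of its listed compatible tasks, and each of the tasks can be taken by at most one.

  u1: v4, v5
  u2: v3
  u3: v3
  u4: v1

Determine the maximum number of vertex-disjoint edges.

3

Unit-capacity flow: source→left, listed edges, right→sink; max matching = max flow.
Augmenting path u1→v4 (+1); matched 1.
Augmenting path u2→v3 (+1); matched 2.
Augmenting path u4→v1 (+1); matched 3.
No augmenting path remains; maximum matching = 3.
König certificate: {u1, u4, v3} is a vertex cover of size 3 (every listed pair touches it), so no matching can be larger.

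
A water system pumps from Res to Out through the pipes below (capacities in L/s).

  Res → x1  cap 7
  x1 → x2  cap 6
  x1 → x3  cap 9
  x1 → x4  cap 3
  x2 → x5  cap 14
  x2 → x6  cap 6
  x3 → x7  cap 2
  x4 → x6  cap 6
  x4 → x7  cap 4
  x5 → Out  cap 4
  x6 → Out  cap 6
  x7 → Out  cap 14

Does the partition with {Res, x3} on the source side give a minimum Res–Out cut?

Given cut capacity: 7 + 2 = 9.
Augment Res→x1→x2→x5→Out: bottleneck 4, flow now 4.
Augment Res→x1→x2→x6→Out: bottleneck 2, flow now 6.
Augment Res→x1→x3→x7→Out: bottleneck 1, flow now 7.
No augmenting path remains; maximum flow = 7.
In the residual graph, reachable from Res: {Res}.
Min-cut edges: Res→x1 (7); capacity 7 = 7.
Cut capacity 9 exceeds the max flow 7, so it is not minimum.

No — its capacity is 9, but the minimum cut has capacity 7.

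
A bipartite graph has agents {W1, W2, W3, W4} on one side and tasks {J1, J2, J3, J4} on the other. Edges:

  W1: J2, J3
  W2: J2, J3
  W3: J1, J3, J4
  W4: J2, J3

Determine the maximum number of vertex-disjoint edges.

Unit-capacity flow: source→left, listed edges, right→sink; max matching = max flow.
Augmenting path W1→J2 (+1); matched 1.
Augmenting path W2→J3 (+1); matched 2.
Augmenting path W3→J1 (+1); matched 3.
No augmenting path remains; maximum matching = 3.
König certificate: {W3, J2, J3} is a vertex cover of size 3 (every listed pair touches it), so no matching can be larger.

3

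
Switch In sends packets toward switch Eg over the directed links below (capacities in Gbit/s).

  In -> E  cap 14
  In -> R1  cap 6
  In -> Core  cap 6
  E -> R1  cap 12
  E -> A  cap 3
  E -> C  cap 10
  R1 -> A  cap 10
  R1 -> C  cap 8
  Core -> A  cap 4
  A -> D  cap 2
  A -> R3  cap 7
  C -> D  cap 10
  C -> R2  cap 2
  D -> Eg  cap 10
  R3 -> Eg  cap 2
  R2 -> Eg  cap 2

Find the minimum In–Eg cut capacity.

Augment In→E→A→D→Eg: bottleneck 2, flow now 2.
Augment In→E→A→R3→Eg: bottleneck 1, flow now 3.
Augment In→E→C→D→Eg: bottleneck 8, flow now 11.
Augment In→E→C→R2→Eg: bottleneck 2, flow now 13.
Augment In→R1→A→R3→Eg: bottleneck 1, flow now 14.
No augmenting path remains; maximum flow = 14.
By max-flow min-cut, the minimum cut capacity equals the max flow.
In the residual graph, reachable from In: {In, E, R1, Core, A, C, D, R3}.
Min-cut edges: C→R2 (2), D→Eg (10), R3→Eg (2); capacity 2 + 10 + 2 = 14.

14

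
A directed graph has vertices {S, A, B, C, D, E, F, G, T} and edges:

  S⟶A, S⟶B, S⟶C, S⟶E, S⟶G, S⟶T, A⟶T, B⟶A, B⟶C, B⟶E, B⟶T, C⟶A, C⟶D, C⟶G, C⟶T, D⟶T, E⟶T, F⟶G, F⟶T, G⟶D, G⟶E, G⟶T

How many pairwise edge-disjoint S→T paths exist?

6

Assign every edge capacity 1; by Menger, the answer equals the max flow.
Path S→T (+1); total 1.
Path S→A→T (+1); total 2.
Path S→B→T (+1); total 3.
Path S→C→T (+1); total 4.
Path S→E→T (+1); total 5.
Path S→G→T (+1); total 6.
No residual S→T path; max flow = 6.
Certifying cut of size 6: {S→A, S→B, S→C, S→E, S→G, S→T}.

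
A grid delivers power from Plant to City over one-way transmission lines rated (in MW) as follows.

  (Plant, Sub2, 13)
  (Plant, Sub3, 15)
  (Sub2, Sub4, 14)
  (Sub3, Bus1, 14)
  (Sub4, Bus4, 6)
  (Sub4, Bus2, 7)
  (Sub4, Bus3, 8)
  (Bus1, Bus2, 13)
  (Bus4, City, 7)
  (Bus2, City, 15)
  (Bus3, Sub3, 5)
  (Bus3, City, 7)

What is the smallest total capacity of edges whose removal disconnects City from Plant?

Augment Plant→Sub2→Sub4→Bus4→City: bottleneck 6, flow now 6.
Augment Plant→Sub2→Sub4→Bus2→City: bottleneck 7, flow now 13.
Augment Plant→Sub3→Bus1→Bus2→City: bottleneck 8, flow now 21.
Augment Plant→Sub3→Bus1→Bus2→Sub4→Bus3→City: bottleneck 5, flow now 26. (uses reverse residual edge)
No augmenting path remains; maximum flow = 26.
By max-flow min-cut, the minimum cut capacity equals the max flow.
In the residual graph, reachable from Plant: {Plant, Sub3, Bus1}.
Min-cut edges: Plant→Sub2 (13), Bus1→Bus2 (13); capacity 13 + 13 = 26.

26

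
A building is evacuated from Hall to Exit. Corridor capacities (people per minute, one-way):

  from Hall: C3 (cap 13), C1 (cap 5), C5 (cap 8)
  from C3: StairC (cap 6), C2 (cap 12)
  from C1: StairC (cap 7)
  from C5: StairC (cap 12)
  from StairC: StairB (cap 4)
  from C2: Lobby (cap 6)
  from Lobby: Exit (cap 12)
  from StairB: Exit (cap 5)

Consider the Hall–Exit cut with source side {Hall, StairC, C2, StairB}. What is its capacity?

37

Edges leaving {Hall, StairC, C2, StairB}: Hall→C3 (13), Hall→C1 (5), Hall→C5 (8), C2→Lobby (6), StairB→Exit (5).
Cut capacity = 13 + 5 + 8 + 6 + 5 = 37.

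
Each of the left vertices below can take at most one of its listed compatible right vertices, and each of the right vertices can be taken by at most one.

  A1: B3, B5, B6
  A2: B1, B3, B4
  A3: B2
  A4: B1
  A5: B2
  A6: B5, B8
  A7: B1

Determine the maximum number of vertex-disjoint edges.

5

Unit-capacity flow: source→left, listed edges, right→sink; max matching = max flow.
Augmenting path A1→B3 (+1); matched 1.
Augmenting path A2→B1 (+1); matched 2.
Augmenting path A3→B2 (+1); matched 3.
Augmenting path A6→B5 (+1); matched 4.
Augmenting path A4→B1→A2→B4 (+1); matched 5.
No augmenting path remains; maximum matching = 5.
König certificate: {A1, A2, A6, B1, B2} is a vertex cover of size 5 (every listed pair touches it), so no matching can be larger.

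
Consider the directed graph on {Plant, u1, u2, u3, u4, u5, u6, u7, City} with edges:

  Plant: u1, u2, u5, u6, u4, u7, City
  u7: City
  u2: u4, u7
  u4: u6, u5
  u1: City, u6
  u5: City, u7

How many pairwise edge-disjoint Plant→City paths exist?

4

Assign every edge capacity 1; by Menger, the answer equals the max flow.
Path Plant→City (+1); total 1.
Path Plant→u1→City (+1); total 2.
Path Plant→u5→City (+1); total 3.
Path Plant→u7→City (+1); total 4.
No residual Plant→City path; max flow = 4.
Certifying cut of size 4: {Plant→City, Plant→u1, u5→City, u7→City}.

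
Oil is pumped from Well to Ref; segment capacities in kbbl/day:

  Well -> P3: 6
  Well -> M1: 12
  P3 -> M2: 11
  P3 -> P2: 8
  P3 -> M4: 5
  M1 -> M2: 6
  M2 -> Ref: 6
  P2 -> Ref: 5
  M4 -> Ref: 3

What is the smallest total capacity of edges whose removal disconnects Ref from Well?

Augment Well→P3→M2→Ref: bottleneck 6, flow now 6.
Augment Well→M1→M2→P3→P2→Ref: bottleneck 5, flow now 11. (uses reverse residual edge)
Augment Well→M1→M2→P3→M4→Ref: bottleneck 1, flow now 12. (uses reverse residual edge)
No augmenting path remains; maximum flow = 12.
By max-flow min-cut, the minimum cut capacity equals the max flow.
In the residual graph, reachable from Well: {Well, M1}.
Min-cut edges: Well→P3 (6), M1→M2 (6); capacity 6 + 6 = 12.

12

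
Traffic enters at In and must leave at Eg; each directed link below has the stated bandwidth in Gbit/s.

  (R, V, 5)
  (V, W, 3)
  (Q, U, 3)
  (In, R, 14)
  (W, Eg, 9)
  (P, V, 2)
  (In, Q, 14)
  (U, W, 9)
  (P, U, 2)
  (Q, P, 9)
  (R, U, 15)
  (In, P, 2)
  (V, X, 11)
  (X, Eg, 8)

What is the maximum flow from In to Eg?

Augment In→P→U→W→Eg: bottleneck 2, flow now 2.
Augment In→Q→U→W→Eg: bottleneck 3, flow now 5.
Augment In→R→U→W→Eg: bottleneck 4, flow now 9.
Augment In→R→V→X→Eg: bottleneck 5, flow now 14.
Augment In→Q→P→V→X→Eg: bottleneck 2, flow now 16.
No augmenting path remains; maximum flow = 16.
In the residual graph, reachable from In: {In, P, Q, R, U}.
Min-cut edges: P→V (2), R→V (5), U→W (9); capacity 2 + 5 + 9 = 16.
This cut is saturated, so no flow can exceed 16.

16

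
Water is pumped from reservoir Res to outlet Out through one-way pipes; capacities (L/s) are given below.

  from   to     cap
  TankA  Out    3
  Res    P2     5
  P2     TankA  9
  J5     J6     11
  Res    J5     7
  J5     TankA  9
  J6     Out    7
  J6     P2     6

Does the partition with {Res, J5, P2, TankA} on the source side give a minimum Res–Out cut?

Given cut capacity: 11 + 3 = 14.
Augment Res→J5→J6→Out: bottleneck 7, flow now 7.
Augment Res→P2→TankA→Out: bottleneck 3, flow now 10.
No augmenting path remains; maximum flow = 10.
In the residual graph, reachable from Res: {Res, P2, TankA}.
Min-cut edges: Res→J5 (7), TankA→Out (3); capacity 7 + 3 = 10.
Cut capacity 14 exceeds the max flow 10, so it is not minimum.

No — its capacity is 14, but the minimum cut has capacity 10.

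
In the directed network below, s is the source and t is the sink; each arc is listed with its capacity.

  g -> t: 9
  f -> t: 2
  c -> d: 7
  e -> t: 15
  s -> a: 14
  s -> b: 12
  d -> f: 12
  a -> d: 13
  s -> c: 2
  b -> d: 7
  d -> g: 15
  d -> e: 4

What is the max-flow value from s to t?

Augment s→a→d→e→t: bottleneck 4, flow now 4.
Augment s→a→d→f→t: bottleneck 2, flow now 6.
Augment s→a→d→g→t: bottleneck 7, flow now 13.
Augment s→b→d→g→t: bottleneck 2, flow now 15.
No augmenting path remains; maximum flow = 15.
In the residual graph, reachable from s: {s, a, b, c, d, f, g}.
Min-cut edges: d→e (4), f→t (2), g→t (9); capacity 4 + 2 + 9 = 15.
This cut is saturated, so no flow can exceed 15.

15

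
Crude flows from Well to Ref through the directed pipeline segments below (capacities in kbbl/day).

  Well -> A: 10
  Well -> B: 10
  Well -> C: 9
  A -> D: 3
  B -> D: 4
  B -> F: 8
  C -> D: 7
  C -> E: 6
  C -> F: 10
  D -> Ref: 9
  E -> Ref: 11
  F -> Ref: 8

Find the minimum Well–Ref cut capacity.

Augment Well→A→D→Ref: bottleneck 3, flow now 3.
Augment Well→B→D→Ref: bottleneck 4, flow now 7.
Augment Well→B→F→Ref: bottleneck 6, flow now 13.
Augment Well→C→D→Ref: bottleneck 2, flow now 15.
Augment Well→C→E→Ref: bottleneck 6, flow now 21.
Augment Well→C→F→Ref: bottleneck 1, flow now 22.
No augmenting path remains; maximum flow = 22.
By max-flow min-cut, the minimum cut capacity equals the max flow.
In the residual graph, reachable from Well: {Well, A}.
Min-cut edges: Well→B (10), Well→C (9), A→D (3); capacity 10 + 9 + 3 = 22.

22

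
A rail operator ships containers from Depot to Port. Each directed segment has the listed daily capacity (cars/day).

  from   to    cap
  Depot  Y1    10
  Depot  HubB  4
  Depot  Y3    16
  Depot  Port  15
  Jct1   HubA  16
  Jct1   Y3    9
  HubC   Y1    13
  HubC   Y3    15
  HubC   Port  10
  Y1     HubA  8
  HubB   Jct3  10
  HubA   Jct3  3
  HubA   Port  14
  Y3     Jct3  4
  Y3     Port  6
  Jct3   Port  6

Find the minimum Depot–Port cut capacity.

35

Augment Depot→Port: bottleneck 15, flow now 15.
Augment Depot→Y3→Port: bottleneck 6, flow now 21.
Augment Depot→Y1→HubA→Port: bottleneck 8, flow now 29.
Augment Depot→HubB→Jct3→Port: bottleneck 4, flow now 33.
Augment Depot→Y3→Jct3→Port: bottleneck 2, flow now 35.
No augmenting path remains; maximum flow = 35.
By max-flow min-cut, the minimum cut capacity equals the max flow.
In the residual graph, reachable from Depot: {Depot, Y1, HubB, Y3, Jct3}.
Min-cut edges: Depot→Port (15), Y1→HubA (8), Y3→Port (6), Jct3→Port (6); capacity 15 + 8 + 6 + 6 = 35.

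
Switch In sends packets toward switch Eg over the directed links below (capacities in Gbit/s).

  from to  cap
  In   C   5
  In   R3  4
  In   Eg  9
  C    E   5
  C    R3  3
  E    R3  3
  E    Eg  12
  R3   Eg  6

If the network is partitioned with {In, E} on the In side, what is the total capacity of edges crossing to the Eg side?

Edges leaving {In, E}: In→C (5), In→R3 (4), In→Eg (9), E→R3 (3), E→Eg (12).
Cut capacity = 5 + 4 + 9 + 3 + 12 = 33.

33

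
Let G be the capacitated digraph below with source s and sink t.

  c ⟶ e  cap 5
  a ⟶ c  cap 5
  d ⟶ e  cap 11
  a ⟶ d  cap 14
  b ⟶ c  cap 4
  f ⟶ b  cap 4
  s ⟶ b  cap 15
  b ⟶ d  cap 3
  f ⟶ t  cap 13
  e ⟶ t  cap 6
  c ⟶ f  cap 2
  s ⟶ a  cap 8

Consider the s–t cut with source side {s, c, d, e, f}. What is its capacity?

Edges leaving {s, c, d, e, f}: s→a (8), s→b (15), e→t (6), f→b (4), f→t (13).
Cut capacity = 8 + 15 + 6 + 4 + 13 = 46.

46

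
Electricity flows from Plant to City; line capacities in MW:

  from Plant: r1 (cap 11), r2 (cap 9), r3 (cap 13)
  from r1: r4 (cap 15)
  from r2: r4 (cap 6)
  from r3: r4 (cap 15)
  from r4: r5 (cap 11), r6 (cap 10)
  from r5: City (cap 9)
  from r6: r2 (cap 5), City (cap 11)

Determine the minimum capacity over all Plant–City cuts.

19

Augment Plant→r1→r4→r5→City: bottleneck 9, flow now 9.
Augment Plant→r1→r4→r6→City: bottleneck 2, flow now 11.
Augment Plant→r2→r4→r6→City: bottleneck 6, flow now 17.
Augment Plant→r3→r4→r6→City: bottleneck 2, flow now 19.
No augmenting path remains; maximum flow = 19.
By max-flow min-cut, the minimum cut capacity equals the max flow.
In the residual graph, reachable from Plant: {Plant, r1, r2, r3, r4, r5}.
Min-cut edges: r4→r6 (10), r5→City (9); capacity 10 + 9 = 19.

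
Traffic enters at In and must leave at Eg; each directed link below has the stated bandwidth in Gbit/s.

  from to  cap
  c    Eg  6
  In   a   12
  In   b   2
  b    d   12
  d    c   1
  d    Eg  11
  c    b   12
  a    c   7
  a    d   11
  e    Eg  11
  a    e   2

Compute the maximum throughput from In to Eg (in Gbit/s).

14

Augment In→a→c→Eg: bottleneck 6, flow now 6.
Augment In→a→d→Eg: bottleneck 6, flow now 12.
Augment In→b→d→Eg: bottleneck 2, flow now 14.
No augmenting path remains; maximum flow = 14.
In the residual graph, reachable from In: {In}.
Min-cut edges: In→a (12), In→b (2); capacity 12 + 2 = 14.
This cut is saturated, so no flow can exceed 14.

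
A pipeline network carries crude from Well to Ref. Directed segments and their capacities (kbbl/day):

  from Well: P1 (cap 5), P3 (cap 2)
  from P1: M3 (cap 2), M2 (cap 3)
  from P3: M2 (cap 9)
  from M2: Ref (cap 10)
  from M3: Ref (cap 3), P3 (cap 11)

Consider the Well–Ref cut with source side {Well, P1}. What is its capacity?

Edges leaving {Well, P1}: Well→P3 (2), P1→M2 (3), P1→M3 (2).
Cut capacity = 2 + 3 + 2 = 7.

7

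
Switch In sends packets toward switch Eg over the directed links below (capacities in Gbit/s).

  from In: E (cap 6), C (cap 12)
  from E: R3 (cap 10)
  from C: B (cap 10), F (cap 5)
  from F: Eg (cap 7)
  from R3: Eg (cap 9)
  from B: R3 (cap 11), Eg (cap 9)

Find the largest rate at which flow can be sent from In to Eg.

18

Augment In→E→R3→Eg: bottleneck 6, flow now 6.
Augment In→C→F→Eg: bottleneck 5, flow now 11.
Augment In→C→B→Eg: bottleneck 7, flow now 18.
No augmenting path remains; maximum flow = 18.
In the residual graph, reachable from In: {In}.
Min-cut edges: In→E (6), In→C (12); capacity 6 + 12 = 18.
This cut is saturated, so no flow can exceed 18.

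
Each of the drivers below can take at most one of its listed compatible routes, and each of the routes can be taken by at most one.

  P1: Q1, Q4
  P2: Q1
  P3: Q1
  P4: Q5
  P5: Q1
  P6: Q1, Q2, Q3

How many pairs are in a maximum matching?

4

Unit-capacity flow: source→left, listed edges, right→sink; max matching = max flow.
Augmenting path P1→Q1 (+1); matched 1.
Augmenting path P4→Q5 (+1); matched 2.
Augmenting path P6→Q2 (+1); matched 3.
Augmenting path P2→Q1→P1→Q4 (+1); matched 4.
No augmenting path remains; maximum matching = 4.
König certificate: {P1, P4, P6, Q1} is a vertex cover of size 4 (every listed pair touches it), so no matching can be larger.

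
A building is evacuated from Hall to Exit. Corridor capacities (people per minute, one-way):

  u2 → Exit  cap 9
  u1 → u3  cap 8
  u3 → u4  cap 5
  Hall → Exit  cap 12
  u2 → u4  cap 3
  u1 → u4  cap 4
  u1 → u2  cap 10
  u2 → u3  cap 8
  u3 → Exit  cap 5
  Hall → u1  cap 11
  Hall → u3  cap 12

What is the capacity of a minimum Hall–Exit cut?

Augment Hall→Exit: bottleneck 12, flow now 12.
Augment Hall→u3→Exit: bottleneck 5, flow now 17.
Augment Hall→u1→u2→Exit: bottleneck 9, flow now 26.
No augmenting path remains; maximum flow = 26.
By max-flow min-cut, the minimum cut capacity equals the max flow.
In the residual graph, reachable from Hall: {Hall, u1, u2, u3, u4}.
Min-cut edges: Hall→Exit (12), u2→Exit (9), u3→Exit (5); capacity 12 + 9 + 5 = 26.

26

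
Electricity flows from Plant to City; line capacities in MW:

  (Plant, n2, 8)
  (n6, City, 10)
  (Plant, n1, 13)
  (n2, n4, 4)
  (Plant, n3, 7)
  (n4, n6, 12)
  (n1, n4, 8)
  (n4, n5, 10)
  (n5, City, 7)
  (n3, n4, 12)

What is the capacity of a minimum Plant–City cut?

Augment Plant→n1→n4→n5→City: bottleneck 7, flow now 7.
Augment Plant→n1→n4→n6→City: bottleneck 1, flow now 8.
Augment Plant→n2→n4→n6→City: bottleneck 4, flow now 12.
Augment Plant→n3→n4→n6→City: bottleneck 5, flow now 17.
No augmenting path remains; maximum flow = 17.
By max-flow min-cut, the minimum cut capacity equals the max flow.
In the residual graph, reachable from Plant: {Plant, n1, n2, n3, n4, n5, n6}.
Min-cut edges: n5→City (7), n6→City (10); capacity 7 + 10 = 17.

17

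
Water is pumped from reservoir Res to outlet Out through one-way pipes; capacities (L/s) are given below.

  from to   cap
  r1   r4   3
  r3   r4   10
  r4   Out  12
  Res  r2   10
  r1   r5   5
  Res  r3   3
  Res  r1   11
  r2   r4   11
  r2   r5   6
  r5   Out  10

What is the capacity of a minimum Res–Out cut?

Augment Res→r1→r4→Out: bottleneck 3, flow now 3.
Augment Res→r1→r5→Out: bottleneck 5, flow now 8.
Augment Res→r2→r4→Out: bottleneck 9, flow now 17.
Augment Res→r2→r5→Out: bottleneck 1, flow now 18.
Augment Res→r3→r4→r2→r5→Out: bottleneck 3, flow now 21. (uses reverse residual edge)
No augmenting path remains; maximum flow = 21.
By max-flow min-cut, the minimum cut capacity equals the max flow.
In the residual graph, reachable from Res: {Res, r1}.
Min-cut edges: Res→r2 (10), Res→r3 (3), r1→r4 (3), r1→r5 (5); capacity 10 + 3 + 3 + 5 = 21.

21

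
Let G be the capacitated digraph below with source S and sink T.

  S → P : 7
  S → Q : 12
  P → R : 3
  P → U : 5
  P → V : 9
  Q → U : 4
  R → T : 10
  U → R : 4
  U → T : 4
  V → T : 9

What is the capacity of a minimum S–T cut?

11

Augment S→P→R→T: bottleneck 3, flow now 3.
Augment S→P→U→T: bottleneck 4, flow now 7.
Augment S→Q→U→R→T: bottleneck 4, flow now 11.
No augmenting path remains; maximum flow = 11.
By max-flow min-cut, the minimum cut capacity equals the max flow.
In the residual graph, reachable from S: {S, Q}.
Min-cut edges: S→P (7), Q→U (4); capacity 7 + 4 = 11.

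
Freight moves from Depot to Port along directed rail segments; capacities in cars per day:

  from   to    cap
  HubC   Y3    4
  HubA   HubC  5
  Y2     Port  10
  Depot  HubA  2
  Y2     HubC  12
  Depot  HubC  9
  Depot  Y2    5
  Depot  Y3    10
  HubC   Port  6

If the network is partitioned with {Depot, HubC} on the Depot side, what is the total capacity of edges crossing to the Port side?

Edges leaving {Depot, HubC}: Depot→HubA (2), Depot→Y2 (5), Depot→Y3 (10), HubC→Y3 (4), HubC→Port (6).
Cut capacity = 2 + 5 + 10 + 4 + 6 = 27.

27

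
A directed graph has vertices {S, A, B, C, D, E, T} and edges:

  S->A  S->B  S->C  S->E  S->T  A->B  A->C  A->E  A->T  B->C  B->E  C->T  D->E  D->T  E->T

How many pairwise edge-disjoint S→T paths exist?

4

Assign every edge capacity 1; by Menger, the answer equals the max flow.
Path S→T (+1); total 1.
Path S→A→T (+1); total 2.
Path S→C→T (+1); total 3.
Path S→E→T (+1); total 4.
No residual S→T path; max flow = 4.
Certifying cut of size 4: {C→T, E→T, S→A, S→T}.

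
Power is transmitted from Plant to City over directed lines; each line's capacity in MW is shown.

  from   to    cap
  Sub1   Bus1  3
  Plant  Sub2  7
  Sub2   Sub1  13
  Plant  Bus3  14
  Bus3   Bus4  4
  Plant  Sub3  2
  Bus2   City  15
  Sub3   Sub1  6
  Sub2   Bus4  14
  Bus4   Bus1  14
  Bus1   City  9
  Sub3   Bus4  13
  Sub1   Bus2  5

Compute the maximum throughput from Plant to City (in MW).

Augment Plant→Sub3→Sub1→Bus2→City: bottleneck 2, flow now 2.
Augment Plant→Bus3→Bus4→Bus1→City: bottleneck 4, flow now 6.
Augment Plant→Sub2→Sub1→Bus2→City: bottleneck 3, flow now 9.
Augment Plant→Sub2→Sub1→Bus1→City: bottleneck 3, flow now 12.
Augment Plant→Sub2→Bus4→Bus1→City: bottleneck 1, flow now 13.
No augmenting path remains; maximum flow = 13.
In the residual graph, reachable from Plant: {Plant, Bus3}.
Min-cut edges: Plant→Sub3 (2), Plant→Sub2 (7), Bus3→Bus4 (4); capacity 2 + 7 + 4 = 13.
This cut is saturated, so no flow can exceed 13.

13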